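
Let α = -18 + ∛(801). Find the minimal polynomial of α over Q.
m_α(x) = x^3 + 54x^2 + 972x + 5031

Set β = α + 18 = ∛(801), so β^3 = 801. Then (α + 18)^3 - 801 = 0, i.e. α is a root of g(x) = (x + 18)^3 - 801 = x^3 + 54x^2 + 972x + 5031. Since g(x) = h(x + 18) where h(x) = x^3 - 801, and h is irreducible over Q (because 801 is not a perfect cube, so h has no rational root, and a monic cubic with no rational root is irreducible), g is also irreducible (irreducibility is preserved under the substitution x → x + 18). Hence m_α(x) = x^3 + 54x^2 + 972x + 5031.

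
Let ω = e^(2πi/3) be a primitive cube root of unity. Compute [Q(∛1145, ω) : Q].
[Q(∛1145, ω) : Q] = 6

[Q(∛1145):Q] = 3 (min poly x^3 - 1145, irreducible since 1145 is not a perfect cube). [Q(ω):Q] = 2 (min poly x^2 + x + 1). Since Q(∛1145) ⊂ R and ω ∉ R, we have ω ∉ Q(∛1145), so x^2 + x + 1 remains irreducible over Q(∛1145) and [Q(∛1145, ω) : Q(∛1145)] = 2. By the tower law, [Q(∛1145, ω) : Q] = 3 · 2 = 6. (In fact Q(∛1145, ω) is the splitting field of x^3 - 1145 over Q.)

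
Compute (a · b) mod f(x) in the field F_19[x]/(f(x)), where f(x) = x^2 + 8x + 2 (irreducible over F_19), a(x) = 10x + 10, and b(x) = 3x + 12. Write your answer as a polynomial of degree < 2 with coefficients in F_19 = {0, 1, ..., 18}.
a · b ≡ 5x + 3 (mod f(x))

Multiply in F_19[x]: a(x)·b(x) = (10x + 10)·(3x + 12) = 11x^2 + 17x + 6. This has degree ≥ 2, so divide by f(x) over F_19: 11x^2 + 17x + 6 = (11)·(x^2 + 8x + 2) + (5x + 3). Hence a·b ≡ 5x + 3 (mod f). (F_19[x]/(f) is a field with 19^2 = 361 elements since f is irreducible of degree 2.)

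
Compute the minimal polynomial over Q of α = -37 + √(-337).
m_α(x) = x^2 + 74x + 1706

From α + 37 = √(-337), squaring gives (α + 37)^2 = -337, i.e. α^2 + 74α + 1369 = -337, so α^2 + 74α + 1706 = 0. The discriminant of x^2 + 74x + 1706 is (74)^2 - 4·(1706) = 5476 - 6824 = -1348, and 4·(-337) is not a perfect square in Q since -337 is squarefree and ≠ 1. Hence x^2 + 74x + 1706 is irreducible over Q and is the minimal polynomial of α.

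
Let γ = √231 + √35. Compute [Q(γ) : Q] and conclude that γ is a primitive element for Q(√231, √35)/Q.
[Q(γ) : Q] = 4 (equivalently, Q(γ) = Q(√231, √35))

Obviously Q(γ) ⊆ Q(√231, √35), and [Q(√231, √35):Q] = 4 (since 231, 35 are distinct squarefree integers > 1 with 8085 not a perfect square). To show equality we compute the minimal polynomial of γ. From γ = √231 + √35: γ^2 = 231 + 2√(8085) + 35 = 266 + 2√(8085), so γ^2 - 266 = 2√(8085); squaring, (γ^2 - 266)^2 = 4·8085, i.e. γ^4 - 532γ^2 + 70756 - 32340 = 0, i.e. γ^4 - 532γ^2 + 38416 = 0. So γ is a root of x^4 - 532x^2 + 38416. This polynomial is irreducible over Q: it has no rational root (each ±√231 ± √35 is irrational), and any factorization into two quadratics over Q would force √(8085) ∈ Q (pairing opposite roots) or √231, √35 ∈ Q (other pairings), all impossible. Hence [Q(γ):Q] = 4 = [Q(√231, √35):Q], so Q(γ) = Q(√231, √35).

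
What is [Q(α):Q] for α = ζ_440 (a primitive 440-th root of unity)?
[Q(α):Q] = 160

The minimal polynomial of ζ_440 over Q is the 440-th cyclotomic polynomial Φ_440(x), which is irreducible over Q and has degree φ(440) = 160. Hence [Q(α):Q] = φ(440) = 160.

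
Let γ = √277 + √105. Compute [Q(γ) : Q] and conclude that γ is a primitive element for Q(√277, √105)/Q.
[Q(γ) : Q] = 4 (equivalently, Q(γ) = Q(√277, √105))

Obviously Q(γ) ⊆ Q(√277, √105), and [Q(√277, √105):Q] = 4 (since 277, 105 are distinct squarefree integers > 1 with 29085 not a perfect square). To show equality we compute the minimal polynomial of γ. From γ = √277 + √105: γ^2 = 277 + 2√(29085) + 105 = 382 + 2√(29085), so γ^2 - 382 = 2√(29085); squaring, (γ^2 - 382)^2 = 4·29085, i.e. γ^4 - 764γ^2 + 145924 - 116340 = 0, i.e. γ^4 - 764γ^2 + 29584 = 0. So γ is a root of x^4 - 764x^2 + 29584. This polynomial is irreducible over Q: it has no rational root (each ±√277 ± √105 is irrational), and any factorization into two quadratics over Q would force √(29085) ∈ Q (pairing opposite roots) or √277, √105 ∈ Q (other pairings), all impossible. Hence [Q(γ):Q] = 4 = [Q(√277, √105):Q], so Q(γ) = Q(√277, √105).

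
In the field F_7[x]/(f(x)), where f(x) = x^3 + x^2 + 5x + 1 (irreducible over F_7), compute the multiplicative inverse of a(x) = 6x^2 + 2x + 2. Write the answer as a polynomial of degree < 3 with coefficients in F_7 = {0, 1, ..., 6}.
a(x)^(-1) ≡ 3x^2 + 3x (mod f(x))

Since f is irreducible over F_7, F_7[x]/(f) is a field and a(x) ≠ 0 has an inverse. Apply the extended Euclidean algorithm to f(x) and a(x) in F_7[x]: f(x) = (6x + 4)·a(x) + (6x);  a(x) = (x + 5)·(6x) + (2). The last nonzero remainder is the constant 2 = gcd(f, a) in F_7. Back-substituting through the division chain expresses 2 = s(x)·a(x) + t(x)·f(x) with s(x) ≡ 6x^2 + 6x (mod f), so (6x^2 + 6x)·a(x) ≡ 2 (mod f). Multiplying by 2^(-1) ≡ 4 in F_7 gives a(x)^(-1) ≡ 4·(6x^2 + 6x) ≡ 3x^2 + 3x (mod f). Check: (6x^2 + 2x + 2)·(3x^2 + 3x) = 4x^4 + 3x^3 + 5x^2 + 6x ≡ 1 (mod x^3 + x^2 + 5x + 1).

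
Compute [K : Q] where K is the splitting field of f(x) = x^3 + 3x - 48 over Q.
[K : Q] = 6

By the rational root test, any rational root of the monic integer polynomial f(x) = x^3 + 3x - 48 must be an integer dividing the constant term -48, i.e. one of ±{1, 2, 3, 4, 6, 8, 12, 16, 24, 48}. Evaluating: f(1) = -44, f(-1) = -52, f(2) = -34, f(-2) = -62, f(3) = -12, f(-3) = -84, f(4) = 28, f(-4) = -124, f(6) = 186, f(-6) = -282, f(8) = 488, f(-8) = -584, f(12) = 1716, f(-12) = -1812, f(16) = 4096, f(-16) = -4192, f(24) = 13848, f(-24) = -13944, f(48) = 110688, f(-48) = -110784; none is 0, so f has no rational root and is therefore irreducible over Q (a cubic with no linear factor over a field is irreducible). For an irreducible cubic, the Galois group is A_3 or S_3 according as the discriminant disc(f) = -4a^3 - 27b^2 = -4·(3)^3 - 27·(-48)^2 = -62316 is or is not a square in Q. Here disc(f) = -62316 is not a perfect square in Q, so the Galois group of f over Q is not contained in A_3 and must be all of S_3. The splitting field has degree |S_3| = 6 over Q, so [K : Q] = 6.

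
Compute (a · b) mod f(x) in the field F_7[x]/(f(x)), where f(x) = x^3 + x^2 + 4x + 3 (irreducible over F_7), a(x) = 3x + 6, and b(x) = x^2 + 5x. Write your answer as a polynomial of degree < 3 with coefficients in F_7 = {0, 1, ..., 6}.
a · b ≡ 4x^2 + 4x + 5 (mod f(x))

Multiply in F_7[x]: a(x)·b(x) = (3x + 6)·(x^2 + 5x) = 3x^3 + 2x. This has degree ≥ 3, so divide by f(x) over F_7: 3x^3 + 2x = (3)·(x^3 + x^2 + 4x + 3) + (4x^2 + 4x + 5). Hence a·b ≡ 4x^2 + 4x + 5 (mod f). (F_7[x]/(f) is a field with 7^3 = 343 elements since f is irreducible of degree 3.)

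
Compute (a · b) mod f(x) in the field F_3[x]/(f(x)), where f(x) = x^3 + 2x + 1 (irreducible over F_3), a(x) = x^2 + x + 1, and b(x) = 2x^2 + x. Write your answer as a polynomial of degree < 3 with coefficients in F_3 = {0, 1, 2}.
a · b ≡ 2x^2 + 2x (mod f(x))

Multiply in F_3[x]: a(x)·b(x) = (x^2 + x + 1)·(2x^2 + x) = 2x^4 + x. This has degree ≥ 3, so divide by f(x) over F_3: 2x^4 + x = (2x)·(x^3 + 2x + 1) + (2x^2 + 2x). Hence a·b ≡ 2x^2 + 2x (mod f). (F_3[x]/(f) is a field with 3^3 = 27 elements since f is irreducible of degree 3.)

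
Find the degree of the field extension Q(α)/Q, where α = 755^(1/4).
[Q(α):Q] = 4

α is a root of x^4 - 755. By Eisenstein's criterion at the prime p = 5 (which divides the constant term 755 but p^2 = 25 does not, since 755 is squarefree), x^4 - 755 is irreducible over Q. Hence [Q(α):Q] = 4.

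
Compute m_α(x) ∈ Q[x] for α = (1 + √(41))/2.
m_α(x) = x^2 - x - 10

From 2α - 1 = √(41), squaring gives (2α - 1)^2 = 41, i.e. 4α^2 - 4α + 1 = 41, so α^2 - α + (1 - 41)/4 = 0. Since 41 ≡ 1 (mod 4), (1 - 41)/4 = -10 ∈ Z. The polynomial x^2 - x - 10 has discriminant 1 - 4·(-10) = 41, which is not a perfect square in Q (d = 41 is squarefree and ≠ 1), so x^2 - x - 10 is irreducible over Q. It is the minimal polynomial of α.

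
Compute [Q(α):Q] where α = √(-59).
[Q(α):Q] = 2

[Q(α):Q] equals the degree of the minimal polynomial of α. Here α^2 = -59 and x^2 + 59 is irreducible (d = -59 is squarefree, ≠ 1, hence not a square), so deg(m_α) = 2. Thus [Q(α):Q] = 2.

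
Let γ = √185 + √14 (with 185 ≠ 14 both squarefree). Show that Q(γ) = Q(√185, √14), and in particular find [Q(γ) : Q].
[Q(γ) : Q] = 4 (equivalently, Q(γ) = Q(√185, √14))

Obviously Q(γ) ⊆ Q(√185, √14), and [Q(√185, √14):Q] = 4 (since 185, 14 are distinct squarefree integers > 1 with 2590 not a perfect square). To show equality we compute the minimal polynomial of γ. From γ = √185 + √14: γ^2 = 185 + 2√(2590) + 14 = 199 + 2√(2590), so γ^2 - 199 = 2√(2590); squaring, (γ^2 - 199)^2 = 4·2590, i.e. γ^4 - 398γ^2 + 39601 - 10360 = 0, i.e. γ^4 - 398γ^2 + 29241 = 0. So γ is a root of x^4 - 398x^2 + 29241. This polynomial is irreducible over Q: it has no rational root (each ±√185 ± √14 is irrational), and any factorization into two quadratics over Q would force √(2590) ∈ Q (pairing opposite roots) or √185, √14 ∈ Q (other pairings), all impossible. Hence [Q(γ):Q] = 4 = [Q(√185, √14):Q], so Q(γ) = Q(√185, √14).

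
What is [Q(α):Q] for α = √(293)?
[Q(α):Q] = 2

[Q(α):Q] equals the degree of the minimal polynomial of α. Here α^2 = 293 and x^2 - 293 is irreducible (d = 293 is squarefree, ≠ 1, hence not a square), so deg(m_α) = 2. Thus [Q(α):Q] = 2.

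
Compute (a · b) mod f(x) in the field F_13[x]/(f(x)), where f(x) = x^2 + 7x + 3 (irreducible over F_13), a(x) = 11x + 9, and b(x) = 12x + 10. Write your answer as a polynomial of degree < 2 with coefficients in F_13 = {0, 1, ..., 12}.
a · b ≡ 9x + 6 (mod f(x))

Multiply in F_13[x]: a(x)·b(x) = (11x + 9)·(12x + 10) = 2x^2 + 10x + 12. This has degree ≥ 2, so divide by f(x) over F_13: 2x^2 + 10x + 12 = (2)·(x^2 + 7x + 3) + (9x + 6). Hence a·b ≡ 9x + 6 (mod f). (F_13[x]/(f) is a field with 13^2 = 169 elements since f is irreducible of degree 2.)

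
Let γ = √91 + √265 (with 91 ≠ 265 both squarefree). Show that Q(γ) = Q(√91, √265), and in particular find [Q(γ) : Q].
[Q(γ) : Q] = 4 (equivalently, Q(γ) = Q(√91, √265))

Obviously Q(γ) ⊆ Q(√91, √265), and [Q(√91, √265):Q] = 4 (since 91, 265 are distinct squarefree integers > 1 with 24115 not a perfect square). To show equality we compute the minimal polynomial of γ. From γ = √91 + √265: γ^2 = 91 + 2√(24115) + 265 = 356 + 2√(24115), so γ^2 - 356 = 2√(24115); squaring, (γ^2 - 356)^2 = 4·24115, i.e. γ^4 - 712γ^2 + 126736 - 96460 = 0, i.e. γ^4 - 712γ^2 + 30276 = 0. So γ is a root of x^4 - 712x^2 + 30276. This polynomial is irreducible over Q: it has no rational root (each ±√91 ± √265 is irrational), and any factorization into two quadratics over Q would force √(24115) ∈ Q (pairing opposite roots) or √91, √265 ∈ Q (other pairings), all impossible. Hence [Q(γ):Q] = 4 = [Q(√91, √265):Q], so Q(γ) = Q(√91, √265).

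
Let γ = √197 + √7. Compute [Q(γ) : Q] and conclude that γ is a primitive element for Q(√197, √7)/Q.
[Q(γ) : Q] = 4 (equivalently, Q(γ) = Q(√197, √7))

Obviously Q(γ) ⊆ Q(√197, √7), and [Q(√197, √7):Q] = 4 (since 197, 7 are distinct squarefree integers > 1 with 1379 not a perfect square). To show equality we compute the minimal polynomial of γ. From γ = √197 + √7: γ^2 = 197 + 2√(1379) + 7 = 204 + 2√(1379), so γ^2 - 204 = 2√(1379); squaring, (γ^2 - 204)^2 = 4·1379, i.e. γ^4 - 408γ^2 + 41616 - 5516 = 0, i.e. γ^4 - 408γ^2 + 36100 = 0. So γ is a root of x^4 - 408x^2 + 36100. This polynomial is irreducible over Q: it has no rational root (each ±√197 ± √7 is irrational), and any factorization into two quadratics over Q would force √(1379) ∈ Q (pairing opposite roots) or √197, √7 ∈ Q (other pairings), all impossible. Hence [Q(γ):Q] = 4 = [Q(√197, √7):Q], so Q(γ) = Q(√197, √7).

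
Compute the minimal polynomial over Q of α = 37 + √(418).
m_α(x) = x^2 - 74x + 951

From α - 37 = √(418), squaring gives (α - 37)^2 = 418, i.e. α^2 - 74α + 1369 = 418, so α^2 - 74α + 951 = 0. The discriminant of x^2 - 74x + 951 is (-74)^2 - 4·(951) = 5476 - 3804 = 1672, and 4·(418) is not a perfect square in Q since 418 is squarefree and ≠ 1. Hence x^2 - 74x + 951 is irreducible over Q and is the minimal polynomial of α.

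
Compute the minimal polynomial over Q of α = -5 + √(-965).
m_α(x) = x^2 + 10x + 990

From α + 5 = √(-965), squaring gives (α + 5)^2 = -965, i.e. α^2 + 10α + 25 = -965, so α^2 + 10α + 990 = 0. The discriminant of x^2 + 10x + 990 is (10)^2 - 4·(990) = 100 - 3960 = -3860, and 4·(-965) is not a perfect square in Q since -965 is squarefree and ≠ 1. Hence x^2 + 10x + 990 is irreducible over Q and is the minimal polynomial of α.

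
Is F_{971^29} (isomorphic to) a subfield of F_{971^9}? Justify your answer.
No: F_{971^29} is not a subfield of F_{971^9}

F_{p^m} embeds in F_{p^n} iff m | n. Here 29 ∤ 9 (since 9 = 0·29 + 9 with remainder 9 ≠ 0), so F_{971^29} is not a subfield of F_{971^9}. Equivalently: if it were, the tower law would give 29 = [F_{971^29}:F_971] dividing [F_{971^9}:F_971] = 9, contradiction.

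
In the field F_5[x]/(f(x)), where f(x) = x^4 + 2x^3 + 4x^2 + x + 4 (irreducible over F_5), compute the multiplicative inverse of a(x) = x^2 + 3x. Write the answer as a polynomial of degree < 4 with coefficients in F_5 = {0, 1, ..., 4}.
a(x)^(-1) ≡ x^2 + 4x + 2 (mod f(x))

Since f is irreducible over F_5, F_5[x]/(f) is a field and a(x) ≠ 0 has an inverse. Apply the extended Euclidean algorithm to f(x) and a(x) in F_5[x]: f(x) = (x^2 + 4x + 2)·a(x) + (4). The last nonzero remainder is the constant 4 = gcd(f, a) in F_5. Back-substituting through the division chain expresses 4 = s(x)·a(x) + t(x)·f(x) with s(x) ≡ 4x^2 + x + 3 (mod f), so (4x^2 + x + 3)·a(x) ≡ 4 (mod f). Multiplying by 4^(-1) ≡ 4 in F_5 gives a(x)^(-1) ≡ 4·(4x^2 + x + 3) ≡ x^2 + 4x + 2 (mod f). Check: (x^2 + 3x)·(x^2 + 4x + 2) = x^4 + 2x^3 + 4x^2 + x ≡ 1 (mod x^4 + 2x^3 + 4x^2 + x + 4).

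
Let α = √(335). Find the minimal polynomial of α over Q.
m_α(x) = x^2 - 335

α satisfies α^2 - 335 = 0, so x^2 - 335 annihilates α. Since d = 335 is squarefree and ≠ 1, it is not a perfect square in Q, so x^2 - 335 has no rational root and is therefore irreducible over Q (a degree-2 polynomial over a field is irreducible iff it has no root). Hence m_α(x) = x^2 - 335.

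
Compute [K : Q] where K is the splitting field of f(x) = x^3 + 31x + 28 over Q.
[K : Q] = 6

By the rational root test, any rational root of the monic integer polynomial f(x) = x^3 + 31x + 28 must be an integer dividing the constant term 28, i.e. one of ±{1, 2, 4, 7, 14, 28}. Evaluating: f(1) = 60, f(-1) = -4, f(2) = 98, f(-2) = -42, f(4) = 216, f(-4) = -160, f(7) = 588, f(-7) = -532, f(14) = 3206, f(-14) = -3150, f(28) = 22848, f(-28) = -22792; none is 0, so f has no rational root and is therefore irreducible over Q (a cubic with no linear factor over a field is irreducible). For an irreducible cubic, the Galois group is A_3 or S_3 according as the discriminant disc(f) = -4a^3 - 27b^2 = -4·(31)^3 - 27·(28)^2 = -140332 is or is not a square in Q. Here disc(f) = -140332 is not a perfect square in Q, so the Galois group of f over Q is not contained in A_3 and must be all of S_3. The splitting field has degree |S_3| = 6 over Q, so [K : Q] = 6.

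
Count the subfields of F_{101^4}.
F_{101^4} has 3 subfields

The subfields of F_{p^n} are exactly the fields F_{p^d} for d | n (each is the fixed field of the unique index-d subgroup of Gal(F_{p^n}/F_p) ≅ Z/nZ). The divisors of n = 4 are {1, 2, 4}, giving 3 subfields: F_{101^1}, F_{101^2}, F_{101^4}.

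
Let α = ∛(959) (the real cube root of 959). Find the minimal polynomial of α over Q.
m_α(x) = x^3 - 959

α satisfies α^3 = 959, so x^3 - 959 annihilates α. By the rational root test, a rational root p/q (in lowest terms) of x^3 - 959 would satisfy p^3 = 959 q^3, forcing q = 1 and p^3 = 959; but 959 is not a perfect cube, contradiction. A monic cubic over Q with no rational root is irreducible (any nontrivial factorization would include a linear factor). Hence x^3 - 959 is the minimal polynomial of α, and in particular [Q(α):Q] = 3.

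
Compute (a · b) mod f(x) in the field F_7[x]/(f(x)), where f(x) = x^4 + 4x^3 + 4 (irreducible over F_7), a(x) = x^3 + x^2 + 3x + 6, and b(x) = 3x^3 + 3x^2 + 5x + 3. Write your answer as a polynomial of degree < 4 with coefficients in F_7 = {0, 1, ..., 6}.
a · b ≡ 4x^3 + 3x^2 + 1 (mod f(x))

Multiply in F_7[x]: a(x)·b(x) = (x^3 + x^2 + 3x + 6)·(3x^3 + 3x^2 + 5x + 3) = 3x^6 + 6x^5 + 3x^4 + x^2 + 4x + 4. This has degree ≥ 4, so divide by f(x) over F_7: 3x^6 + 6x^5 + 3x^4 + x^2 + 4x + 4 = (3x^2 + x + 6)·(x^4 + 4x^3 + 4) + (4x^3 + 3x^2 + 1). Hence a·b ≡ 4x^3 + 3x^2 + 1 (mod f). (F_7[x]/(f) is a field with 7^4 = 2401 elements since f is irreducible of degree 4.)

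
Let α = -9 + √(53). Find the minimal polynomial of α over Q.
m_α(x) = x^2 + 18x + 28

From α + 9 = √(53), squaring gives (α + 9)^2 = 53, i.e. α^2 + 18α + 81 = 53, so α^2 + 18α + 28 = 0. The discriminant of x^2 + 18x + 28 is (18)^2 - 4·(28) = 324 - 112 = 212, and 4·(53) is not a perfect square in Q since 53 is squarefree and ≠ 1. Hence x^2 + 18x + 28 is irreducible over Q and is the minimal polynomial of α.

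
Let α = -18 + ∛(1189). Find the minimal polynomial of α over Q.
m_α(x) = x^3 + 54x^2 + 972x + 4643

Set β = α + 18 = ∛(1189), so β^3 = 1189. Then (α + 18)^3 - 1189 = 0, i.e. α is a root of g(x) = (x + 18)^3 - 1189 = x^3 + 54x^2 + 972x + 4643. Since g(x) = h(x + 18) where h(x) = x^3 - 1189, and h is irreducible over Q (because 1189 is not a perfect cube, so h has no rational root, and a monic cubic with no rational root is irreducible), g is also irreducible (irreducibility is preserved under the substitution x → x + 18). Hence m_α(x) = x^3 + 54x^2 + 972x + 4643.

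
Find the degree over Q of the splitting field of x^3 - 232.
[K : Q] = 6

The roots of x^3 - 232 are ∛232, ω∛232, ω^2∛232 where ω = e^(2πi/3) is a primitive cube root of unity, so K = Q(∛232, ω). Now [Q(∛232):Q] = 3 (since 232 is not a perfect cube, x^3 - 232 is irreducible) and [Q(ω):Q] = 2. Both 2 and 3 divide [K:Q], and [K:Q] ≤ 3·2 = 6, so [K:Q] = 6. (Equivalently: Q(∛232) ⊂ R but ω ∉ R, so [K : Q(∛232)] = 2.)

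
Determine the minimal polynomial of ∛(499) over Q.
m_α(x) = x^3 - 499

α satisfies α^3 = 499, so x^3 - 499 annihilates α. By the rational root test, a rational root p/q (in lowest terms) of x^3 - 499 would satisfy p^3 = 499 q^3, forcing q = 1 and p^3 = 499; but 499 is not a perfect cube, contradiction. A monic cubic over Q with no rational root is irreducible (any nontrivial factorization would include a linear factor). Hence x^3 - 499 is the minimal polynomial of α, and in particular [Q(α):Q] = 3.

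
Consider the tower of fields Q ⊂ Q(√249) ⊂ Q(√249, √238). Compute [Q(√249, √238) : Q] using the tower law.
[Q(√249, √238) : Q] = 4

[Q(√249):Q] = 2 (min poly x^2 - 249, irreducible since 249 is squarefree > 1). For the top step, suppose √238 ∈ Q(√249), say √238 = c + d√249 with c, d ∈ Q. Squaring: 238 = c^2 + 249d^2 + 2cd√249. Since √249 ∉ Q this forces 2cd = 0. If d = 0 then √238 = c ∈ Q, contradicting 238 squarefree > 1. If c = 0 then 238 = 249d^2, so 249·238 = (249d)^2 is a perfect square in Q — but 249·238 = 59262 is not a perfect square (since 249 and 238 are distinct squarefree integers). Contradiction. Hence √238 ∉ Q(√249), so x^2 - 238 stays irreducible over Q(√249) and [Q(√249, √238) : Q(√249)] = 2. By the tower law, [Q(√249, √238) : Q] = 2 · 2 = 4.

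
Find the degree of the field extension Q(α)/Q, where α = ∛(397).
[Q(α):Q] = 3

The minimal polynomial of α is x^3 - 397, irreducible over Q since 397 is not a perfect cube (so x^3 - 397 has no rational root). Hence [Q(α):Q] = deg(m_α) = 3.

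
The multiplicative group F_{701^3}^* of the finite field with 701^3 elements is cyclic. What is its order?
|F_{701^3}^*| = 344472100

F_{701^3} has 701^3 = 344472101 elements; its multiplicative group consists of all nonzero elements, so |F_{701^3}^*| = 344472101 - 1 = 344472100. (It is cyclic since any finite subgroup of the multiplicative group of a field is cyclic.)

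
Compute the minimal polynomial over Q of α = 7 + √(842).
m_α(x) = x^2 - 14x - 793

From α - 7 = √(842), squaring gives (α - 7)^2 = 842, i.e. α^2 - 14α + 49 = 842, so α^2 - 14α - 793 = 0. The discriminant of x^2 - 14x - 793 is (-14)^2 - 4·(-793) = 196 + 3172 = 3368, and 4·(842) is not a perfect square in Q since 842 is squarefree and ≠ 1. Hence x^2 - 14x - 793 is irreducible over Q and is the minimal polynomial of α.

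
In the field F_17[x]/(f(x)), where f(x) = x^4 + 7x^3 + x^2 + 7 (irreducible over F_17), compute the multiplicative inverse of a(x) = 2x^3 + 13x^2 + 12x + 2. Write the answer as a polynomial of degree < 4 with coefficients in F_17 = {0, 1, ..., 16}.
a(x)^(-1) ≡ 11x^2 + 15x + 16 (mod f(x))

Since f is irreducible over F_17, F_17[x]/(f) is a field and a(x) ≠ 0 has an inverse. Apply the extended Euclidean algorithm to f(x) and a(x) in F_17[x]: f(x) = (9x + 13)·a(x) + (13x^2 + 13x + 15);  a(x) = (8x + 10)·(13x^2 + 13x + 15) + (5). The last nonzero remainder is the constant 5 = gcd(f, a) in F_17. Back-substituting through the division chain expresses 5 = s(x)·a(x) + t(x)·f(x) with s(x) ≡ 4x^2 + 7x + 12 (mod f), so (4x^2 + 7x + 12)·a(x) ≡ 5 (mod f). Multiplying by 5^(-1) ≡ 7 in F_17 gives a(x)^(-1) ≡ 7·(4x^2 + 7x + 12) ≡ 11x^2 + 15x + 16 (mod f). Check: (2x^3 + 13x^2 + 12x + 2)·(11x^2 + 15x + 16) = 5x^5 + 3x^4 + 2x^3 + 2x^2 + x + 15 ≡ 1 (mod x^4 + 7x^3 + x^2 + 7).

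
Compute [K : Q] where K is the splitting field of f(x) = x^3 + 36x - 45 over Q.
[K : Q] = 6

By the rational root test, any rational root of the monic integer polynomial f(x) = x^3 + 36x - 45 must be an integer dividing the constant term -45, i.e. one of ±{1, 3, 5, 9, 15, 45}. Evaluating: f(1) = -8, f(-1) = -82, f(3) = 90, f(-3) = -180, f(5) = 260, f(-5) = -350, f(9) = 1008, f(-9) = -1098, f(15) = 3870, f(-15) = -3960, f(45) = 92700, f(-45) = -92790; none is 0, so f has no rational root and is therefore irreducible over Q (a cubic with no linear factor over a field is irreducible). For an irreducible cubic, the Galois group is A_3 or S_3 according as the discriminant disc(f) = -4a^3 - 27b^2 = -4·(36)^3 - 27·(-45)^2 = -241299 is or is not a square in Q. Here disc(f) = -241299 is not a perfect square in Q, so the Galois group of f over Q is not contained in A_3 and must be all of S_3. The splitting field has degree |S_3| = 6 over Q, so [K : Q] = 6.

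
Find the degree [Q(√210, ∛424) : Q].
[Q(√210, ∛424) : Q] = 6

Let L = Q(√210, ∛424). Since Q(√210) ⊂ L and [Q(√210):Q] = 2, the tower law gives 2 | [L:Q]. Likewise Q(∛424) ⊂ L with [Q(∛424):Q] = 3 (because 424 is not a perfect cube), so 3 | [L:Q]. As gcd(2,3) = 1, [L:Q] is divisible by 6. Conversely L is generated over Q by √210 and ∛424, so [L:Q] ≤ 2·3 = 6. Therefore [Q(√210, ∛424) : Q] = 6.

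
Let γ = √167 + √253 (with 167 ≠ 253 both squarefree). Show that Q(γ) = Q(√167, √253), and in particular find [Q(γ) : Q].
[Q(γ) : Q] = 4 (equivalently, Q(γ) = Q(√167, √253))

Obviously Q(γ) ⊆ Q(√167, √253), and [Q(√167, √253):Q] = 4 (since 167, 253 are distinct squarefree integers > 1 with 42251 not a perfect square). To show equality we compute the minimal polynomial of γ. From γ = √167 + √253: γ^2 = 167 + 2√(42251) + 253 = 420 + 2√(42251), so γ^2 - 420 = 2√(42251); squaring, (γ^2 - 420)^2 = 4·42251, i.e. γ^4 - 840γ^2 + 176400 - 169004 = 0, i.e. γ^4 - 840γ^2 + 7396 = 0. So γ is a root of x^4 - 840x^2 + 7396. This polynomial is irreducible over Q: it has no rational root (each ±√167 ± √253 is irrational), and any factorization into two quadratics over Q would force √(42251) ∈ Q (pairing opposite roots) or √167, √253 ∈ Q (other pairings), all impossible. Hence [Q(γ):Q] = 4 = [Q(√167, √253):Q], so Q(γ) = Q(√167, √253).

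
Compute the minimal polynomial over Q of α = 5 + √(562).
m_α(x) = x^2 - 10x - 537

From α - 5 = √(562), squaring gives (α - 5)^2 = 562, i.e. α^2 - 10α + 25 = 562, so α^2 - 10α - 537 = 0. The discriminant of x^2 - 10x - 537 is (-10)^2 - 4·(-537) = 100 + 2148 = 2248, and 4·(562) is not a perfect square in Q since 562 is squarefree and ≠ 1. Hence x^2 - 10x - 537 is irreducible over Q and is the minimal polynomial of α.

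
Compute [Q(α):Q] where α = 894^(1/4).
[Q(α):Q] = 4

α is a root of x^4 - 894. By Eisenstein's criterion at the prime p = 2 (which divides the constant term 894 but p^2 = 4 does not, since 894 is squarefree), x^4 - 894 is irreducible over Q. Hence [Q(α):Q] = 4.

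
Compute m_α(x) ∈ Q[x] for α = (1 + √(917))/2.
m_α(x) = x^2 - x - 229

From 2α - 1 = √(917), squaring gives (2α - 1)^2 = 917, i.e. 4α^2 - 4α + 1 = 917, so α^2 - α + (1 - 917)/4 = 0. Since 917 ≡ 1 (mod 4), (1 - 917)/4 = -229 ∈ Z. The polynomial x^2 - x - 229 has discriminant 1 - 4·(-229) = 917, which is not a perfect square in Q (d = 917 is squarefree and ≠ 1), so x^2 - x - 229 is irreducible over Q. It is the minimal polynomial of α.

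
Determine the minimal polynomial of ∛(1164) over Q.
m_α(x) = x^3 - 1164

α satisfies α^3 = 1164, so x^3 - 1164 annihilates α. By the rational root test, a rational root p/q (in lowest terms) of x^3 - 1164 would satisfy p^3 = 1164 q^3, forcing q = 1 and p^3 = 1164; but 1164 is not a perfect cube, contradiction. A monic cubic over Q with no rational root is irreducible (any nontrivial factorization would include a linear factor). Hence x^3 - 1164 is the minimal polynomial of α, and in particular [Q(α):Q] = 3.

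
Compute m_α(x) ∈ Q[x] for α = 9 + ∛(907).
m_α(x) = x^3 - 27x^2 + 243x - 1636

Set β = α - 9 = ∛(907), so β^3 = 907. Then (α - 9)^3 - 907 = 0, i.e. α is a root of g(x) = (x - 9)^3 - 907 = x^3 - 27x^2 + 243x - 1636. Since g(x) = h(x - 9) where h(x) = x^3 - 907, and h is irreducible over Q (because 907 is not a perfect cube, so h has no rational root, and a monic cubic with no rational root is irreducible), g is also irreducible (irreducibility is preserved under the substitution x → x - 9). Hence m_α(x) = x^3 - 27x^2 + 243x - 1636.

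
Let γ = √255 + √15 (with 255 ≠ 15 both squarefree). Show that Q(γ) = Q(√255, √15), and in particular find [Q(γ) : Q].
[Q(γ) : Q] = 4 (equivalently, Q(γ) = Q(√255, √15))

Obviously Q(γ) ⊆ Q(√255, √15), and [Q(√255, √15):Q] = 4 (since 255, 15 are distinct squarefree integers > 1 with 3825 not a perfect square). To show equality we compute the minimal polynomial of γ. From γ = √255 + √15: γ^2 = 255 + 2√(3825) + 15 = 270 + 2√(3825), so γ^2 - 270 = 2√(3825); squaring, (γ^2 - 270)^2 = 4·3825, i.e. γ^4 - 540γ^2 + 72900 - 15300 = 0, i.e. γ^4 - 540γ^2 + 57600 = 0. So γ is a root of x^4 - 540x^2 + 57600. This polynomial is irreducible over Q: it has no rational root (each ±√255 ± √15 is irrational), and any factorization into two quadratics over Q would force √(3825) ∈ Q (pairing opposite roots) or √255, √15 ∈ Q (other pairings), all impossible. Hence [Q(γ):Q] = 4 = [Q(√255, √15):Q], so Q(γ) = Q(√255, √15).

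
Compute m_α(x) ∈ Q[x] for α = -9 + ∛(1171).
m_α(x) = x^3 + 27x^2 + 243x - 442

Set β = α + 9 = ∛(1171), so β^3 = 1171. Then (α + 9)^3 - 1171 = 0, i.e. α is a root of g(x) = (x + 9)^3 - 1171 = x^3 + 27x^2 + 243x - 442. Since g(x) = h(x + 9) where h(x) = x^3 - 1171, and h is irreducible over Q (because 1171 is not a perfect cube, so h has no rational root, and a monic cubic with no rational root is irreducible), g is also irreducible (irreducibility is preserved under the substitution x → x + 9). Hence m_α(x) = x^3 + 27x^2 + 243x - 442.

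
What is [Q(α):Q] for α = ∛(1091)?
[Q(α):Q] = 3

The minimal polynomial of α is x^3 - 1091, irreducible over Q since 1091 is not a perfect cube (so x^3 - 1091 has no rational root). Hence [Q(α):Q] = deg(m_α) = 3.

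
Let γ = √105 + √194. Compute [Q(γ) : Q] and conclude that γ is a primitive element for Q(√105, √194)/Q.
[Q(γ) : Q] = 4 (equivalently, Q(γ) = Q(√105, √194))

Obviously Q(γ) ⊆ Q(√105, √194), and [Q(√105, √194):Q] = 4 (since 105, 194 are distinct squarefree integers > 1 with 20370 not a perfect square). To show equality we compute the minimal polynomial of γ. From γ = √105 + √194: γ^2 = 105 + 2√(20370) + 194 = 299 + 2√(20370), so γ^2 - 299 = 2√(20370); squaring, (γ^2 - 299)^2 = 4·20370, i.e. γ^4 - 598γ^2 + 89401 - 81480 = 0, i.e. γ^4 - 598γ^2 + 7921 = 0. So γ is a root of x^4 - 598x^2 + 7921. This polynomial is irreducible over Q: it has no rational root (each ±√105 ± √194 is irrational), and any factorization into two quadratics over Q would force √(20370) ∈ Q (pairing opposite roots) or √105, √194 ∈ Q (other pairings), all impossible. Hence [Q(γ):Q] = 4 = [Q(√105, √194):Q], so Q(γ) = Q(√105, √194).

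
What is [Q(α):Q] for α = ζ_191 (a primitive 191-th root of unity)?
[Q(α):Q] = 190

The minimal polynomial of ζ_191 over Q is the 191-th cyclotomic polynomial Φ_191(x), which is irreducible over Q and has degree φ(191) = 190. Hence [Q(α):Q] = φ(191) = 190.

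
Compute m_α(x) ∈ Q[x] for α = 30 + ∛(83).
m_α(x) = x^3 - 90x^2 + 2700x - 27083

Set β = α - 30 = ∛(83), so β^3 = 83. Then (α - 30)^3 - 83 = 0, i.e. α is a root of g(x) = (x - 30)^3 - 83 = x^3 - 90x^2 + 2700x - 27083. Since g(x) = h(x - 30) where h(x) = x^3 - 83, and h is irreducible over Q (because 83 is not a perfect cube, so h has no rational root, and a monic cubic with no rational root is irreducible), g is also irreducible (irreducibility is preserved under the substitution x → x - 30). Hence m_α(x) = x^3 - 90x^2 + 2700x - 27083.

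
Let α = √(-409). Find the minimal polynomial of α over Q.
m_α(x) = x^2 + 409

α satisfies α^2 + 409 = 0, so x^2 + 409 annihilates α. Since d = -409 is squarefree and ≠ 1, it is not a perfect square in Q, so x^2 + 409 has no rational root and is therefore irreducible over Q (a degree-2 polynomial over a field is irreducible iff it has no root). Hence m_α(x) = x^2 + 409.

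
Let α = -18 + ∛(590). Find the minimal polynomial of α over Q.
m_α(x) = x^3 + 54x^2 + 972x + 5242

Set β = α + 18 = ∛(590), so β^3 = 590. Then (α + 18)^3 - 590 = 0, i.e. α is a root of g(x) = (x + 18)^3 - 590 = x^3 + 54x^2 + 972x + 5242. Since g(x) = h(x + 18) where h(x) = x^3 - 590, and h is irreducible over Q (because 590 is not a perfect cube, so h has no rational root, and a monic cubic with no rational root is irreducible), g is also irreducible (irreducibility is preserved under the substitution x → x + 18). Hence m_α(x) = x^3 + 54x^2 + 972x + 5242.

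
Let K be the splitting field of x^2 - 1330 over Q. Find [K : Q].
[K : Q] = 2

f(x) = x^2 - 1330 factors as (x - √1330)(x + √1330). The splitting field is K = Q(√1330). Since 1330 is squarefree and > 1, it is not a perfect square, so x^2 - 1330 is irreducible over Q and [Q(√1330) : Q] = 2. Hence [K : Q] = 2.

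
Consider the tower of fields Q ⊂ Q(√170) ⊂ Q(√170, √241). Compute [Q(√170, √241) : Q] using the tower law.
[Q(√170, √241) : Q] = 4

[Q(√170):Q] = 2 (min poly x^2 - 170, irreducible since 170 is squarefree > 1). For the top step, suppose √241 ∈ Q(√170), say √241 = c + d√170 with c, d ∈ Q. Squaring: 241 = c^2 + 170d^2 + 2cd√170. Since √170 ∉ Q this forces 2cd = 0. If d = 0 then √241 = c ∈ Q, contradicting 241 squarefree > 1. If c = 0 then 241 = 170d^2, so 170·241 = (170d)^2 is a perfect square in Q — but 170·241 = 40970 is not a perfect square (since 170 and 241 are distinct squarefree integers). Contradiction. Hence √241 ∉ Q(√170), so x^2 - 241 stays irreducible over Q(√170) and [Q(√170, √241) : Q(√170)] = 2. By the tower law, [Q(√170, √241) : Q] = 2 · 2 = 4.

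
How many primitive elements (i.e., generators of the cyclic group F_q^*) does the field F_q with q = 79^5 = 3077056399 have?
There are φ(3077056398) = 946786560 primitive elements

F_q^* is cyclic of order q - 1 = 3077056398. A cyclic group of order m has exactly φ(m) generators. Here m = 3077056398 = 2 · 3 · 13 · 39449441, so the number of primitive elements is φ(3077056398) = 946786560.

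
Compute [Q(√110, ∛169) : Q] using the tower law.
[Q(√110, ∛169) : Q] = 6

Let L = Q(√110, ∛169). Since Q(√110) ⊂ L and [Q(√110):Q] = 2, the tower law gives 2 | [L:Q]. Likewise Q(∛169) ⊂ L with [Q(∛169):Q] = 3 (because 169 is not a perfect cube), so 3 | [L:Q]. As gcd(2,3) = 1, [L:Q] is divisible by 6. Conversely L is generated over Q by √110 and ∛169, so [L:Q] ≤ 2·3 = 6. Therefore [Q(√110, ∛169) : Q] = 6.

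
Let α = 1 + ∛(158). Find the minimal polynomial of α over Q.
m_α(x) = x^3 - 3x^2 + 3x - 159

Set β = α - 1 = ∛(158), so β^3 = 158. Then (α - 1)^3 - 158 = 0, i.e. α is a root of g(x) = (x - 1)^3 - 158 = x^3 - 3x^2 + 3x - 159. Since g(x) = h(x - 1) where h(x) = x^3 - 158, and h is irreducible over Q (because 158 is not a perfect cube, so h has no rational root, and a monic cubic with no rational root is irreducible), g is also irreducible (irreducibility is preserved under the substitution x → x - 1). Hence m_α(x) = x^3 - 3x^2 + 3x - 159.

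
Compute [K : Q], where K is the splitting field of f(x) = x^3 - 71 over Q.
[K : Q] = 6

The roots of x^3 - 71 are ∛71, ω∛71, ω^2∛71 where ω = e^(2πi/3) is a primitive cube root of unity, so K = Q(∛71, ω). Now [Q(∛71):Q] = 3 (since 71 is not a perfect cube, x^3 - 71 is irreducible) and [Q(ω):Q] = 2. Both 2 and 3 divide [K:Q], and [K:Q] ≤ 3·2 = 6, so [K:Q] = 6. (Equivalently: Q(∛71) ⊂ R but ω ∉ R, so [K : Q(∛71)] = 2.)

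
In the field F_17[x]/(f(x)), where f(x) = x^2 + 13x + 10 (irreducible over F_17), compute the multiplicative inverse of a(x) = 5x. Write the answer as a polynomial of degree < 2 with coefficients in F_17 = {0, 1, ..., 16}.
a(x)^(-1) ≡ x + 13 (mod f(x))

Since f is irreducible over F_17, F_17[x]/(f) is a field and a(x) ≠ 0 has an inverse. Apply the extended Euclidean algorithm to f(x) and a(x) in F_17[x]: f(x) = (7x + 6)·a(x) + (10). The last nonzero remainder is the constant 10 = gcd(f, a) in F_17. Back-substituting through the division chain expresses 10 = s(x)·a(x) + t(x)·f(x) with s(x) ≡ 10x + 11 (mod f), so (10x + 11)·a(x) ≡ 10 (mod f). Multiplying by 10^(-1) ≡ 12 in F_17 gives a(x)^(-1) ≡ 12·(10x + 11) ≡ x + 13 (mod f). Check: (5x)·(x + 13) = 5x^2 + 14x ≡ 1 (mod x^2 + 13x + 10).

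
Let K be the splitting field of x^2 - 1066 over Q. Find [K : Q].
[K : Q] = 2

f(x) = x^2 - 1066 factors as (x - √1066)(x + √1066). The splitting field is K = Q(√1066). Since 1066 is squarefree and > 1, it is not a perfect square, so x^2 - 1066 is irreducible over Q and [Q(√1066) : Q] = 2. Hence [K : Q] = 2.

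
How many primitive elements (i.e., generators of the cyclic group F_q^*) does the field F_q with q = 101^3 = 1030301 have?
There are φ(1030300) = 412080 primitive elements

F_q^* is cyclic of order q - 1 = 1030300. A cyclic group of order m has exactly φ(m) generators. Here m = 1030300 = 2^2 · 5^2 · 10303, so the number of primitive elements is φ(1030300) = 412080.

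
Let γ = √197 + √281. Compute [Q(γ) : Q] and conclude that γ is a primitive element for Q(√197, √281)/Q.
[Q(γ) : Q] = 4 (equivalently, Q(γ) = Q(√197, √281))

Obviously Q(γ) ⊆ Q(√197, √281), and [Q(√197, √281):Q] = 4 (since 197, 281 are distinct squarefree integers > 1 with 55357 not a perfect square). To show equality we compute the minimal polynomial of γ. From γ = √197 + √281: γ^2 = 197 + 2√(55357) + 281 = 478 + 2√(55357), so γ^2 - 478 = 2√(55357); squaring, (γ^2 - 478)^2 = 4·55357, i.e. γ^4 - 956γ^2 + 228484 - 221428 = 0, i.e. γ^4 - 956γ^2 + 7056 = 0. So γ is a root of x^4 - 956x^2 + 7056. This polynomial is irreducible over Q: it has no rational root (each ±√197 ± √281 is irrational), and any factorization into two quadratics over Q would force √(55357) ∈ Q (pairing opposite roots) or √197, √281 ∈ Q (other pairings), all impossible. Hence [Q(γ):Q] = 4 = [Q(√197, √281):Q], so Q(γ) = Q(√197, √281).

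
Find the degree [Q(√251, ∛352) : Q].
[Q(√251, ∛352) : Q] = 6

Let L = Q(√251, ∛352). Since Q(√251) ⊂ L and [Q(√251):Q] = 2, the tower law gives 2 | [L:Q]. Likewise Q(∛352) ⊂ L with [Q(∛352):Q] = 3 (because 352 is not a perfect cube), so 3 | [L:Q]. As gcd(2,3) = 1, [L:Q] is divisible by 6. Conversely L is generated over Q by √251 and ∛352, so [L:Q] ≤ 2·3 = 6. Therefore [Q(√251, ∛352) : Q] = 6.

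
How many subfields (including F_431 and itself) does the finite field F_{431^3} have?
F_{431^3} has 2 subfields

The subfields of F_{p^n} are exactly the fields F_{p^d} for d | n (each is the fixed field of the unique index-d subgroup of Gal(F_{p^n}/F_p) ≅ Z/nZ). The divisors of n = 3 are {1, 3}, giving 2 subfields: F_{431^1}, F_{431^3}.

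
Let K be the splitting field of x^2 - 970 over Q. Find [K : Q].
[K : Q] = 2

f(x) = x^2 - 970 factors as (x - √970)(x + √970). The splitting field is K = Q(√970). Since 970 is squarefree and > 1, it is not a perfect square, so x^2 - 970 is irreducible over Q and [Q(√970) : Q] = 2. Hence [K : Q] = 2.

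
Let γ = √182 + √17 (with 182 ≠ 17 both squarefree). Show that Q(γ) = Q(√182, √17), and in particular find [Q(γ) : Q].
[Q(γ) : Q] = 4 (equivalently, Q(γ) = Q(√182, √17))

Obviously Q(γ) ⊆ Q(√182, √17), and [Q(√182, √17):Q] = 4 (since 182, 17 are distinct squarefree integers > 1 with 3094 not a perfect square). To show equality we compute the minimal polynomial of γ. From γ = √182 + √17: γ^2 = 182 + 2√(3094) + 17 = 199 + 2√(3094), so γ^2 - 199 = 2√(3094); squaring, (γ^2 - 199)^2 = 4·3094, i.e. γ^4 - 398γ^2 + 39601 - 12376 = 0, i.e. γ^4 - 398γ^2 + 27225 = 0. So γ is a root of x^4 - 398x^2 + 27225. This polynomial is irreducible over Q: it has no rational root (each ±√182 ± √17 is irrational), and any factorization into two quadratics over Q would force √(3094) ∈ Q (pairing opposite roots) or √182, √17 ∈ Q (other pairings), all impossible. Hence [Q(γ):Q] = 4 = [Q(√182, √17):Q], so Q(γ) = Q(√182, √17).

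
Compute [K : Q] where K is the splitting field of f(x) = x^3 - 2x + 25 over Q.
[K : Q] = 6

By the rational root test, any rational root of the monic integer polynomial f(x) = x^3 - 2x + 25 must be an integer dividing the constant term 25, i.e. one of ±{1, 5, 25}. Evaluating: f(1) = 24, f(-1) = 26, f(5) = 140, f(-5) = -90, f(25) = 15600, f(-25) = -15550; none is 0, so f has no rational root and is therefore irreducible over Q (a cubic with no linear factor over a field is irreducible). For an irreducible cubic, the Galois group is A_3 or S_3 according as the discriminant disc(f) = -4a^3 - 27b^2 = -4·(-2)^3 - 27·(25)^2 = -16843 is or is not a square in Q. Here disc(f) = -16843 is not a perfect square in Q, so the Galois group of f over Q is not contained in A_3 and must be all of S_3. The splitting field has degree |S_3| = 6 over Q, so [K : Q] = 6.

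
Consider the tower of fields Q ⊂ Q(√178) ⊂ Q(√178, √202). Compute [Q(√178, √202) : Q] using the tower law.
[Q(√178, √202) : Q] = 4

[Q(√178):Q] = 2 (min poly x^2 - 178, irreducible since 178 is squarefree > 1). For the top step, suppose √202 ∈ Q(√178), say √202 = c + d√178 with c, d ∈ Q. Squaring: 202 = c^2 + 178d^2 + 2cd√178. Since √178 ∉ Q this forces 2cd = 0. If d = 0 then √202 = c ∈ Q, contradicting 202 squarefree > 1. If c = 0 then 202 = 178d^2, so 178·202 = (178d)^2 is a perfect square in Q — but 178·202 = 35956 is not a perfect square (since 178 and 202 are distinct squarefree integers). Contradiction. Hence √202 ∉ Q(√178), so x^2 - 202 stays irreducible over Q(√178) and [Q(√178, √202) : Q(√178)] = 2. By the tower law, [Q(√178, √202) : Q] = 2 · 2 = 4.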